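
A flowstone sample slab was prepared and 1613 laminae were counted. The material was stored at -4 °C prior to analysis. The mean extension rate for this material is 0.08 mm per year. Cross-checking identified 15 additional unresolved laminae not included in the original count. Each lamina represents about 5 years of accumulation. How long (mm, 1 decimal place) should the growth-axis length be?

651.2 mm

Correcting the raw count gives 1613 + 15 = 1628 true laminae.
1628 laminae at 5 years each span 1628 × 5 = 8140 years.
8140 years at 0.08 mm/year gives 0.08 × 8140 = 651.2 mm.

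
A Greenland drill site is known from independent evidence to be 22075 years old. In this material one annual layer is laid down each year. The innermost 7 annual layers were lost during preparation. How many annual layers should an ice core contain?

One annual layer per year gives 22075 annual layers over 22075 years.
Subtracting the 7 annual layers not captured gives 22075 − 7 = 22068 annual layers in the record.

22068 annual layers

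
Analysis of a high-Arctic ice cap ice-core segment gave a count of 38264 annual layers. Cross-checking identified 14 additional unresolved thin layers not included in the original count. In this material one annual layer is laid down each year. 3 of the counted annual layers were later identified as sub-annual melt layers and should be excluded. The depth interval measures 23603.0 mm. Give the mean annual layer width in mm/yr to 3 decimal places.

After corrections the count is 38264 − 3 + 14 = 38275 annual layers.
23603.0 mm over 38275 years gives 23603.0 / 38275 ≈ 0.617 mm/yr.

0.617 mm/yr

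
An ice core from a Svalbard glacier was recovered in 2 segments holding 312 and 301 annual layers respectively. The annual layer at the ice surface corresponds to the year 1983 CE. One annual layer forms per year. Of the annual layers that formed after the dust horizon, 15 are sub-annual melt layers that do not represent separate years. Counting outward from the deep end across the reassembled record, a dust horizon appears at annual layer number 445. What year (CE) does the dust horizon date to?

Total annual layers = 312 + 301 = 613.
613 − 445 = 168 annual layers lie beyond the dust horizon toward the ice surface.
Removing the 15 false annual layers leaves 168 − 15 = 153 true annual layers beyond the dust horizon.
Counting back 153 years from 1983 CE places the dust horizon in 1983 − 153 = 1830 CE.

1830 CE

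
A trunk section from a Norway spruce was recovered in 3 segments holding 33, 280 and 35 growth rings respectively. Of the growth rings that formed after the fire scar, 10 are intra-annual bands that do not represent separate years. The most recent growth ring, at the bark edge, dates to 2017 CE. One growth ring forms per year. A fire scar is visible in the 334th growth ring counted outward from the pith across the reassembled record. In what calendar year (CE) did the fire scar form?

Total growth rings = 33 + 280 + 35 = 348.
348 − 334 = 14 growth rings lie beyond the fire scar toward the bark edge.
14 − 10 false = 4 true growth rings after the fire scar.
Counting back 4 years from 2017 CE places the fire scar in 2017 − 4 = 2013 CE.

2013 CE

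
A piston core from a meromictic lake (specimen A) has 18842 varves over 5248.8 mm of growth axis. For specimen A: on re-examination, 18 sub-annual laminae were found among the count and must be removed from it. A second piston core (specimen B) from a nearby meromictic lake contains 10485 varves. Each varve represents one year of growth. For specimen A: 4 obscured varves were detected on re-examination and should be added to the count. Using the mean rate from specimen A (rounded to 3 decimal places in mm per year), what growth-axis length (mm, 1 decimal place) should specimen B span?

2925.3 mm

Specimen A: adjusted count: 18842 − 18 + 4 = 18828 varves.
A: 5248.8 mm over 18828 years gives 5248.8 / 18828 ≈ 0.279 mm/yr.
For B, 0.279 mm/year × 10485 years = 2925.3 mm.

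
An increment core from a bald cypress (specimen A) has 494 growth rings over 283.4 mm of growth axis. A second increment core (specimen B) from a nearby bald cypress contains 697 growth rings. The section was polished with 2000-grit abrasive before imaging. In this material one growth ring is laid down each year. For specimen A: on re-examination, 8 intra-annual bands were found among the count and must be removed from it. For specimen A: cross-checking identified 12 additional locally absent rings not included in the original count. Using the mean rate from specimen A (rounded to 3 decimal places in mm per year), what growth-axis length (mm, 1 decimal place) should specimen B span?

Specimen A: after corrections the count is 494 − 8 + 12 = 498 growth rings.
A: Extension rate ≈ 283.4 / 498 = 0.569 mm/yr.
For B, 0.569 mm/year × 697 years = 396.6 mm.

396.6 mm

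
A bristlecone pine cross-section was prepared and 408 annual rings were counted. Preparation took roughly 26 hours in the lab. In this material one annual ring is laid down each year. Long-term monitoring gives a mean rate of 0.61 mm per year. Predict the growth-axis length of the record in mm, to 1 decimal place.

248.9 mm

408 years of growth are recorded.
Length ≈ 0.61 × 408 = 248.9 mm.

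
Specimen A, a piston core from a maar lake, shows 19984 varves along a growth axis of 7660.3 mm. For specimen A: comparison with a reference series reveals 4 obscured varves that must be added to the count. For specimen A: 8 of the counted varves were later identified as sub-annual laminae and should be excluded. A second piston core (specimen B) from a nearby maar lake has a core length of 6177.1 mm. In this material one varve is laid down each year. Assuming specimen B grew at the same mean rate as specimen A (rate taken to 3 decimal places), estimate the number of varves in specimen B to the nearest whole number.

16128 varves

Specimen A: adjusted count: 19984 − 8 + 4 = 19980 varves.
A: Extension rate ≈ 7660.3 / 19980 = 0.383 mm/year.
B spans 6177.1 / 0.383 = 16128.20 years ≈ 16128 varves.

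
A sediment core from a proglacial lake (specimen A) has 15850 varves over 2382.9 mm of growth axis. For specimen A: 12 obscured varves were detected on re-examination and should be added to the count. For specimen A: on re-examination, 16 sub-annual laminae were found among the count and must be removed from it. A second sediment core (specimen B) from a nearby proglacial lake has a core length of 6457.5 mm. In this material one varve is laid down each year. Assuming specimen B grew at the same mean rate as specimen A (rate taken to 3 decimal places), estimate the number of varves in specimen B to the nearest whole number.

Specimen A: adjusted count: 15850 − 16 + 12 = 15846 varves.
A: Extension rate ≈ 2382.9 / 15846 = 0.150 mm per year.
B spans 6457.5 / 0.150 = 43050.00 years ≈ 43050 varves.

43050 varves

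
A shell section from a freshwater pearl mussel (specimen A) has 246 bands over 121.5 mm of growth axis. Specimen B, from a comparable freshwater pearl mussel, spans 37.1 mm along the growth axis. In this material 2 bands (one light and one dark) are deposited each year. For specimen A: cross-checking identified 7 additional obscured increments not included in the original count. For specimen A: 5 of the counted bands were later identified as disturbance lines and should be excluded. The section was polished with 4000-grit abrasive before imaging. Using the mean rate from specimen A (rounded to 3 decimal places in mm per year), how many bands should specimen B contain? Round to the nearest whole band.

Specimen A: adjusted count: 246 − 5 + 7 = 248 bands.
Specimen A: 248 bands at 2 per year is 248 / 2 = 124 years.
A: Extension rate ≈ 121.5 / 124 = 0.980 mm/year.
For B, 37.1 / 0.980 = 37.86 years; at 2 bands per year that is 37.86 × 2 ≈ 76 bands.

76 bands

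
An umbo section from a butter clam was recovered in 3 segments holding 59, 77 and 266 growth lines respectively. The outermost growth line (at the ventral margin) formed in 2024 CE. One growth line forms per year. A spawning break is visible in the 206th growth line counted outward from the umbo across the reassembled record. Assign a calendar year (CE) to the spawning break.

1828 CE

Total growth lines = 59 + 77 + 266 = 402.
402 − 206 = 196 growth lines lie beyond the spawning break toward the ventral margin.
2024 − 196 = 1828 CE.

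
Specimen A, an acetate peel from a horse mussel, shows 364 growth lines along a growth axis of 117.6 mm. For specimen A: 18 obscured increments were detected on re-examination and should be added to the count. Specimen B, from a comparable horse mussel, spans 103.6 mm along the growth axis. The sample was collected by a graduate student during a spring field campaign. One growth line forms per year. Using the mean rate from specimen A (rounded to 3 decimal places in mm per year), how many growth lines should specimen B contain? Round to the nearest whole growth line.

Specimen A: true growth line count = 364 + 18 = 382.
A: Mean rate = 117.6 mm / 382 years ≈ 0.308 mm/year.
Specimen B: 103.6 mm / 0.308 mm per year = 336.36 years ≈ 336 growth lines.

336 growth lines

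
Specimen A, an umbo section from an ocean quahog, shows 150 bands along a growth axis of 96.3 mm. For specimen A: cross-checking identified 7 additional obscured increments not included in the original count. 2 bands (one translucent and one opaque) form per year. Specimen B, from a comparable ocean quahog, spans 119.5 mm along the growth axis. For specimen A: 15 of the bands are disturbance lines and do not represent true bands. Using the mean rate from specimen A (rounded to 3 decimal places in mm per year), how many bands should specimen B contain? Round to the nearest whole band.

Specimen A: after corrections the count is 150 − 15 + 7 = 142 bands.
Specimen A: 142 bands at 2 per year is 142 / 2 = 71 years.
A: Extension rate ≈ 96.3 / 71 = 1.356 mm/year.
B spans 119.5 / 1.356 = 88.13 years; at 2 bands per year that is 88.13 × 2 ≈ 176 bands.

176 bands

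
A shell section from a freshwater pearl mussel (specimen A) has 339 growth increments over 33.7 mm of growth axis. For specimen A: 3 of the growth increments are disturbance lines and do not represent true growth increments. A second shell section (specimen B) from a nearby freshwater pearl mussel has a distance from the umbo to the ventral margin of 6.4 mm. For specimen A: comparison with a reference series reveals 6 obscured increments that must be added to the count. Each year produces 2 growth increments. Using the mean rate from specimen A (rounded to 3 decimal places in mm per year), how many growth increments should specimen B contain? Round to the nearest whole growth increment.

65 growth increments

Specimen A: after corrections the count is 339 − 3 + 6 = 342 growth increments.
Specimen A: with 2 growth increments per year, 342 / 2 = 171 years.
A: 33.7 mm over 171 years gives 33.7 / 171 ≈ 0.197 mm per year.
Specimen B: 6.4 mm / 0.197 mm per year = 32.49 years; at 2 growth increments per year that is 32.49 × 2 ≈ 65 growth increments.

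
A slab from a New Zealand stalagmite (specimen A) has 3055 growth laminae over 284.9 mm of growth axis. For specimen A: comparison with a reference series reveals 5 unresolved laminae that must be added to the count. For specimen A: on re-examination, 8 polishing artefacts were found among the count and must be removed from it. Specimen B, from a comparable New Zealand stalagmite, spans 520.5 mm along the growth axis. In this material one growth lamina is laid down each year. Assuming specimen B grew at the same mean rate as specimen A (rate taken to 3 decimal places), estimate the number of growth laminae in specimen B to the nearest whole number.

Specimen A: adjusted count: 3055 − 8 + 5 = 3052 growth laminae.
A: Extension rate ≈ 284.9 / 3052 = 0.093 mm/year.
B spans 520.5 / 0.093 = 5596.77 years ≈ 5597 growth laminae.

5597 growth laminae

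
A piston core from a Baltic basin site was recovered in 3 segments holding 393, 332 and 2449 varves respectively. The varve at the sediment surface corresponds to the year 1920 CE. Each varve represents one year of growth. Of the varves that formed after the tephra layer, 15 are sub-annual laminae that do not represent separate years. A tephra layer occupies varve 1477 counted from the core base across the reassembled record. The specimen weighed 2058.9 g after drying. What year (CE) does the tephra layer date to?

Total varves = 393 + 332 + 2449 = 3174.
The tephra layer sits at varve 1477 from the core base, so 3174 − 1477 = 1697 varves formed after it.
Removing the 15 false varves leaves 1697 − 15 = 1682 true varves beyond the tephra layer.
The varve at the sediment surface is 1920 CE, so the tephra layer dates to 1920 − 1682 = 238 CE.

238 CE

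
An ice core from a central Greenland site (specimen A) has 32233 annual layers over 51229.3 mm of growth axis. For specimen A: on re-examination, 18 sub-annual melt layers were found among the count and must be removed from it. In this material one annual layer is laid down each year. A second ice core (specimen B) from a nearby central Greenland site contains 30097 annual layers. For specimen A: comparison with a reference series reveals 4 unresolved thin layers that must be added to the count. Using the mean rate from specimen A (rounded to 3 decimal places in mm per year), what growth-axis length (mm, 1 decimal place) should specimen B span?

Specimen A: correcting the raw count gives 32233 − 18 + 4 = 32219 true annual layers.
A: Extension rate ≈ 51229.3 / 32219 = 1.590 mm per year.
B's length ≈ 1.590 × 30097 = 47854.2 mm.

47854.2 mm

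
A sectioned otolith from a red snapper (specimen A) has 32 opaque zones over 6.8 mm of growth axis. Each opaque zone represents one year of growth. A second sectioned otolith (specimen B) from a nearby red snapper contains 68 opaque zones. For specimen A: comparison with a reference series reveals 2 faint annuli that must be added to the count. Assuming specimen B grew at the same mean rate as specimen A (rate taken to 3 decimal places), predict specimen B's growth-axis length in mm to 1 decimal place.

13.6 mm

Specimen A: after corrections the count is 32 + 2 = 34 opaque zones.
A: 6.8 mm over 34 years gives 6.8 / 34 ≈ 0.200 mm per year.
For B, 0.200 mm/year × 68 years = 13.6 mm.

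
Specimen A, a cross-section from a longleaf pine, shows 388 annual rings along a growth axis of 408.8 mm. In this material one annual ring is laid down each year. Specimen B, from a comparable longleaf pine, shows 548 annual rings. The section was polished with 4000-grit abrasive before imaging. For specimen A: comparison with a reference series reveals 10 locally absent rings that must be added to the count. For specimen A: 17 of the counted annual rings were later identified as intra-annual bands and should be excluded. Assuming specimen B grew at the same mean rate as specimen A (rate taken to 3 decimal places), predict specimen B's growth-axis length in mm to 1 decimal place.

Specimen A: adjusted count: 388 − 17 + 10 = 381 annual rings.
A: Mean rate = 408.8 mm / 381 years ≈ 1.073 mm per year.
B's length ≈ 1.073 × 548 = 588.0 mm.

588.0 mm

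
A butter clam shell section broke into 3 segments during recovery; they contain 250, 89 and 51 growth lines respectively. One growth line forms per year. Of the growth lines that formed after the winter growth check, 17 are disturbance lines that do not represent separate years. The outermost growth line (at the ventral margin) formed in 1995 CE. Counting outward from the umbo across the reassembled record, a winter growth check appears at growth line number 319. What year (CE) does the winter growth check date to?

1941 CE

Total growth lines = 250 + 89 + 51 = 390.
390 − 319 = 71 growth lines lie beyond the winter growth check toward the ventral margin.
Removing the 17 false growth lines leaves 71 − 17 = 54 true growth lines beyond the winter growth check.
Counting back 54 years from 1995 CE places the winter growth check in 1995 − 54 = 1941 CE.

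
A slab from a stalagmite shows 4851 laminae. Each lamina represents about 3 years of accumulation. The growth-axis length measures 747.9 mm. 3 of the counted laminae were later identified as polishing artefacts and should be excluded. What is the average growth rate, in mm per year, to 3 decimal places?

True lamina count = 4851 − 3 = 4848.
At 3 years per lamina, 4848 × 3 = 14544 years.
747.9 mm over 14544 years gives 747.9 / 14544 ≈ 0.051 mm per year.

0.051 mm per year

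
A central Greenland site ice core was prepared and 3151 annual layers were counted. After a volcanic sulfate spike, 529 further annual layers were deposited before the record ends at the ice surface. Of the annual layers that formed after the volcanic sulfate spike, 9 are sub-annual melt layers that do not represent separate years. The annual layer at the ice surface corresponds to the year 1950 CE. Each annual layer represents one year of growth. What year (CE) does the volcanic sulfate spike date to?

1430 CE

529 annual layers formed after the volcanic sulfate spike.
529 − 9 false = 520 true annual layers after the volcanic sulfate spike.
The annual layer at the ice surface is 1950 CE, so the volcanic sulfate spike dates to 1950 − 520 = 1430 CE.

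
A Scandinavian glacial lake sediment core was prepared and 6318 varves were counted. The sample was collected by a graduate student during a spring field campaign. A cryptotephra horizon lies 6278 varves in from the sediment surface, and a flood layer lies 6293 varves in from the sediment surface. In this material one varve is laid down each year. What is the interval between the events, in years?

15 yr

The two markers are separated by 6293 − 6278 = 15 varves.
One varve per year makes the interval 15 years.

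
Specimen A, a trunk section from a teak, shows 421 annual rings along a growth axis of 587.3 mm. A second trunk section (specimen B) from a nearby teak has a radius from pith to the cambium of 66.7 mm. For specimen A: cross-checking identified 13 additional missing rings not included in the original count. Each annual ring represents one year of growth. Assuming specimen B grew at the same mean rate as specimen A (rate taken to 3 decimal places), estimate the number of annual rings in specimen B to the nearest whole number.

Specimen A: adjusted count: 421 + 13 = 434 annual rings.
A: 587.3 mm over 434 years gives 587.3 / 434 ≈ 1.353 mm per year.
Specimen B: 66.7 mm / 1.353 mm per year = 49.30 years ≈ 49 annual rings.

49 annual rings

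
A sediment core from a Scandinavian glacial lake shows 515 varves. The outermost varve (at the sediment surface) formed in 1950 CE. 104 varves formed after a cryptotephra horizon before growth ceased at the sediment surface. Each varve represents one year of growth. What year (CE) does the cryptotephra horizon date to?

104 varves formed after the cryptotephra horizon.
The varve at the sediment surface is 1950 CE, so the cryptotephra horizon dates to 1950 − 104 = 1846 CE.

1846 CE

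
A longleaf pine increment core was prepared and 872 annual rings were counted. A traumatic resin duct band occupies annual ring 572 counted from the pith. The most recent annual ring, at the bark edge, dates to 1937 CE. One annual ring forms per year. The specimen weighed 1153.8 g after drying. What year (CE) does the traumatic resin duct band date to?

1637 CE

872 − 572 = 300 annual rings lie beyond the traumatic resin duct band toward the bark edge.
1937 − 300 = 1637 CE.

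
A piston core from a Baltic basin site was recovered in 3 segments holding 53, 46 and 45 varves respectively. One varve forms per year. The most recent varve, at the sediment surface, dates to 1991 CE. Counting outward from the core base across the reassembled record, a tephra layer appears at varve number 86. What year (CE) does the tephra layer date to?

Total varves = 53 + 46 + 45 = 144.
144 − 86 = 58 varves lie beyond the tephra layer toward the sediment surface.
1991 − 58 = 1933 CE.

1933 CE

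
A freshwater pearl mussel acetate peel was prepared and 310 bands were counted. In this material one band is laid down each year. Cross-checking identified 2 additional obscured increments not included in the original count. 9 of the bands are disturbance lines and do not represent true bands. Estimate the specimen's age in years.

303 years

True band count = 310 − 9 + 2 = 303.
One band per year makes the duration 303 years.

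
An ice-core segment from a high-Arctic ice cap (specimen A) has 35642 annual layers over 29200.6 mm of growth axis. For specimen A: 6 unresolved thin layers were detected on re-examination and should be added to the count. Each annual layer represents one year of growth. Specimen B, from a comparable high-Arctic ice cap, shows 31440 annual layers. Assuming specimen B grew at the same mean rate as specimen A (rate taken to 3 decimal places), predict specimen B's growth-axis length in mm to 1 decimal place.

25749.4 mm

Specimen A: after corrections the count is 35642 + 6 = 35648 annual layers.
A: 29200.6 mm over 35648 years gives 29200.6 / 35648 ≈ 0.819 mm/year.
B's length ≈ 0.819 × 31440 = 25749.4 mm.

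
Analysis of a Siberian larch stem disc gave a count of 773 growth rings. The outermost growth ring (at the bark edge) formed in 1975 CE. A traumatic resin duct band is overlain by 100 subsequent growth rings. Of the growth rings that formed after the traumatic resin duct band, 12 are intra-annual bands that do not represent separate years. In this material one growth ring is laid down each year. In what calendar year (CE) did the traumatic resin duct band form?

1887 CE

100 growth rings post-date the traumatic resin duct band.
Excluding 12 false growth rings: 100 − 12 = 88.
The growth ring at the bark edge is 1975 CE, so the traumatic resin duct band dates to 1975 − 88 = 1887 CE.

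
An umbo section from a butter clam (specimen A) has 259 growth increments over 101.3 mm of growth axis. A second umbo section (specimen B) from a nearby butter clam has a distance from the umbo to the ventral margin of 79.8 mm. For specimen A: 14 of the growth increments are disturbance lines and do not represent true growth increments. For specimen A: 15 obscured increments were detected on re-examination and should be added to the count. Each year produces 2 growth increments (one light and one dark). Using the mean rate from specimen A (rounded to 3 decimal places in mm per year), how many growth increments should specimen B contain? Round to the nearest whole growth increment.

205 growth increments

Specimen A: adjusted count: 259 − 14 + 15 = 260 growth increments.
Specimen A: 260 growth increments at 2 per year is 260 / 2 = 130 years.
A: Mean rate = 101.3 mm / 130 years ≈ 0.779 mm per year.
B spans 79.8 / 0.779 = 102.44 years; at 2 growth increments per year that is 102.44 × 2 ≈ 205 growth increments.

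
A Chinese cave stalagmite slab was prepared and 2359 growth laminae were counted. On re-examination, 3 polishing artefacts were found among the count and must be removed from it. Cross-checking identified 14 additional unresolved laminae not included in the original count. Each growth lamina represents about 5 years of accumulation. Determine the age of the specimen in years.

True growth lamina count = 2359 − 3 + 14 = 2370.
At 5 years per growth lamina, 2370 × 5 = 11850 years.

11850 years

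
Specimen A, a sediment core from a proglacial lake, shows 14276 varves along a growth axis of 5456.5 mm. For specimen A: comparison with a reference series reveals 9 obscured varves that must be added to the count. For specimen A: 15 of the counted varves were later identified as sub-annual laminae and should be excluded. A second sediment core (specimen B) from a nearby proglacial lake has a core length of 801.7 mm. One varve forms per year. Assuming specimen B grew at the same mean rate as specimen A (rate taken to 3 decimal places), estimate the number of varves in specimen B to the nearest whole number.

Specimen A: after corrections the count is 14276 − 15 + 9 = 14270 varves.
A: 5456.5 mm over 14270 years gives 5456.5 / 14270 ≈ 0.382 mm/year.
B spans 801.7 / 0.382 = 2098.69 years ≈ 2099 varves.

2099 varves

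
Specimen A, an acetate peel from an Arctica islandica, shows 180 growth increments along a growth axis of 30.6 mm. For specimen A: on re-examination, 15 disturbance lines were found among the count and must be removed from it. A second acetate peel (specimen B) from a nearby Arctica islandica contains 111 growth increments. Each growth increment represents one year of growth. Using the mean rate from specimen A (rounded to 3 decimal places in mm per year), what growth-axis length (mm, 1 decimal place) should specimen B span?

Specimen A: after corrections the count is 180 − 15 = 165 growth increments.
A: Mean rate = 30.6 mm / 165 years ≈ 0.185 mm per year.
For B, 0.185 mm/year × 111 years = 20.5 mm.

20.5 mm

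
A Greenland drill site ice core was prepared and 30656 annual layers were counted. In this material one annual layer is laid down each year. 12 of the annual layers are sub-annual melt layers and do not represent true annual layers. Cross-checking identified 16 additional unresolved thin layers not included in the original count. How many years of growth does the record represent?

After corrections the count is 30656 − 12 + 16 = 30660 annual layers.
At one annual layer per year, that is 30660 years.

30660 yr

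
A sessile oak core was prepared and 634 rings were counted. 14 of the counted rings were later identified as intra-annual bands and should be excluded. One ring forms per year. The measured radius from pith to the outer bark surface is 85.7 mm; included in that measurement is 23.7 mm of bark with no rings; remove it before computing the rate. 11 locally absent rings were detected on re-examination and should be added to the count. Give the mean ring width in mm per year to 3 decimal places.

0.098 mm per year

After corrections the count is 634 − 14 + 11 = 631 rings.
Removing the 23.7 mm offcut leaves 85.7 − 23.7 = 62.0 mm.
62.0 mm over 631 years gives 62.0 / 631 ≈ 0.098 mm per year.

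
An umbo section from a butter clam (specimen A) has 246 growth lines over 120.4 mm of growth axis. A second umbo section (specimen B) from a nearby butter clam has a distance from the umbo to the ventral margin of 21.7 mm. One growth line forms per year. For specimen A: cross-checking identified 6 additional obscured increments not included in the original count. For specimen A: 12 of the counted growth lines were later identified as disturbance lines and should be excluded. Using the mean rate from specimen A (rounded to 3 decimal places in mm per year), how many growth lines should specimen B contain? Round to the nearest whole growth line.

43 growth lines

Specimen A: true growth line count = 246 − 12 + 6 = 240.
A: Mean rate = 120.4 mm / 240 years ≈ 0.502 mm/year.
Specimen B: 21.7 mm / 0.502 mm per year = 43.23 years ≈ 43 growth lines.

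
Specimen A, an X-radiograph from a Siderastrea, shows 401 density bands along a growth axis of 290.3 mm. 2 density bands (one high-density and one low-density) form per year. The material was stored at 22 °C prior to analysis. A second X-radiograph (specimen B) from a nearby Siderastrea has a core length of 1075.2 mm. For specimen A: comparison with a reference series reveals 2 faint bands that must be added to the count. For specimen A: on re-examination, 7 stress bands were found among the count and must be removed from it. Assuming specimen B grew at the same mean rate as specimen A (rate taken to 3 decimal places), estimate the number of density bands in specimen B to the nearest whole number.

Specimen A: correcting the raw count gives 401 − 7 + 2 = 396 true density bands.
Specimen A: with 2 density bands per year, 396 / 2 = 198 years.
A: Mean rate = 290.3 mm / 198 years ≈ 1.466 mm per year.
For B, 1075.2 / 1.466 = 733.42 years; at 2 density bands per year that is 733.42 × 2 ≈ 1467 density bands.

1467 density bands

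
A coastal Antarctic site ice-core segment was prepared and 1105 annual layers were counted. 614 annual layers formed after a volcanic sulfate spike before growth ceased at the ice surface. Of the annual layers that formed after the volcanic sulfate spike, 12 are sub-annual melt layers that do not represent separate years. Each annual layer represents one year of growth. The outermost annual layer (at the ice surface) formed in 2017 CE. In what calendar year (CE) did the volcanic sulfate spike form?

1415 CE

614 annual layers post-date the volcanic sulfate spike.
Removing the 12 false annual layers leaves 614 − 12 = 602 true annual layers beyond the volcanic sulfate spike.
2017 − 602 = 1415 CE.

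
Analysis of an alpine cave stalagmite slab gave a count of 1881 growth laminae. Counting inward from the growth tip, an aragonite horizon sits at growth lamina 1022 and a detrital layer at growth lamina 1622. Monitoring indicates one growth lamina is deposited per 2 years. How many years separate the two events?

1200 years

The two markers are separated by 1622 − 1022 = 600 growth laminae.
600 growth laminae at 2 years each span 600 × 2 = 1200 years.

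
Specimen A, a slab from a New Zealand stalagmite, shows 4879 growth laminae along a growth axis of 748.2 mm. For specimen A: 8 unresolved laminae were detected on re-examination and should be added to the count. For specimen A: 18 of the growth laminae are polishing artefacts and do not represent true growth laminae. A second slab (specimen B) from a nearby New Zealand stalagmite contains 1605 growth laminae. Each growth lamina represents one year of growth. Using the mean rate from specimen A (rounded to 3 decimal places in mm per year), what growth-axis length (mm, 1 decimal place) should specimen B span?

Specimen A: after corrections the count is 4879 − 18 + 8 = 4869 growth laminae.
A: Extension rate ≈ 748.2 / 4869 = 0.154 mm/yr.
B's length ≈ 0.154 × 1605 = 247.2 mm.

247.2 mm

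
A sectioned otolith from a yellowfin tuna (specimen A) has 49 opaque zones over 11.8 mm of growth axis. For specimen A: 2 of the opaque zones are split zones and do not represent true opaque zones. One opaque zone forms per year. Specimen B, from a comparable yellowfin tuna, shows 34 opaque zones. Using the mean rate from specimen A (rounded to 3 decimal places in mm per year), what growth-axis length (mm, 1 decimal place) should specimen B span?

Specimen A: adjusted count: 49 − 2 = 47 opaque zones.
A: Mean rate = 11.8 mm / 47 years ≈ 0.251 mm per year.
Length of B = 0.251 × 34 = 8.5 mm.

8.5 mm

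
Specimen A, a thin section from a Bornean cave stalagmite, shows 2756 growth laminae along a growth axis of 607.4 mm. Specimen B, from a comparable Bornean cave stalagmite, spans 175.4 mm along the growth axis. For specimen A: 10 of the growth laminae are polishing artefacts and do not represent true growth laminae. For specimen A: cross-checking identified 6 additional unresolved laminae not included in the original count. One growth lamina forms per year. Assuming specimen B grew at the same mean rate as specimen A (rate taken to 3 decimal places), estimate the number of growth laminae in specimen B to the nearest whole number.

794 growth laminae

Specimen A: adjusted count: 2756 − 10 + 6 = 2752 growth laminae.
A: Mean rate = 607.4 mm / 2752 years ≈ 0.221 mm per year.
Specimen B: 175.4 mm / 0.221 mm per year = 793.67 years ≈ 794 growth laminae.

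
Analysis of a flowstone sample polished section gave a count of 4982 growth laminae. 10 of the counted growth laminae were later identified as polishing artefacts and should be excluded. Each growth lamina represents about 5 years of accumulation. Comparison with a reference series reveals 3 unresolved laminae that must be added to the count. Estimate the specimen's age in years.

24875 yr

True growth lamina count = 4982 − 10 + 3 = 4975.
At 5 years per growth lamina, 4975 × 5 = 24875 years.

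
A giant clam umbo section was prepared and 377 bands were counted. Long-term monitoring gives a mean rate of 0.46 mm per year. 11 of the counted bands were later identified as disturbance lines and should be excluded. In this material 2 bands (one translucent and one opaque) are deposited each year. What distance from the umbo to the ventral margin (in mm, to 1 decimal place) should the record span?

Adjusted count: 377 − 11 = 366 bands.
Dividing by 2 bands per year: 366 / 2 = 183 years.
Predicted length = 0.46 mm/year × 183 years = 84.2 mm.

84.2 mm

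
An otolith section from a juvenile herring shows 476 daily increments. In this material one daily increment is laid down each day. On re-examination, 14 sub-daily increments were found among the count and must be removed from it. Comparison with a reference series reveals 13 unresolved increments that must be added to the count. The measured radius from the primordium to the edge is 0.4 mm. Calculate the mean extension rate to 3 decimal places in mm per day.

0.001 mm per day

True daily increment count = 476 − 14 + 13 = 475.
Mean rate = 0.4 mm / 475 days ≈ 0.001 mm per day.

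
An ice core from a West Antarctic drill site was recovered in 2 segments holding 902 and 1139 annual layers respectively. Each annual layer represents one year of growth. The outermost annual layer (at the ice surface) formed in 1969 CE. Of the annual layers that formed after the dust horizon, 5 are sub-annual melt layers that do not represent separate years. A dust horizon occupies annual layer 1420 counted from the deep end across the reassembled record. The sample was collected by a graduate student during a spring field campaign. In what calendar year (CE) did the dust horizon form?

Total annual layers = 902 + 1139 = 2041.
The dust horizon sits at annual layer 1420 from the deep end, so 2041 − 1420 = 621 annual layers formed after it.
Removing the 5 false annual layers leaves 621 − 5 = 616 true annual layers beyond the dust horizon.
1969 − 616 = 1353 CE.

1353 CE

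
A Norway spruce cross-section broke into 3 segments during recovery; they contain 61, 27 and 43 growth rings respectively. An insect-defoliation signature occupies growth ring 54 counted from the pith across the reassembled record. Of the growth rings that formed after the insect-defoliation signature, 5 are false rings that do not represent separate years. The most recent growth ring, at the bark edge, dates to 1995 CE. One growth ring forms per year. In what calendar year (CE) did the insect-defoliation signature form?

1923 CE

Total growth rings = 61 + 27 + 43 = 131.
The insect-defoliation signature sits at growth ring 54 from the pith, so 131 − 54 = 77 growth rings formed after it.
77 − 5 false = 72 true growth rings after the insect-defoliation signature.
1995 − 72 = 1923 CE.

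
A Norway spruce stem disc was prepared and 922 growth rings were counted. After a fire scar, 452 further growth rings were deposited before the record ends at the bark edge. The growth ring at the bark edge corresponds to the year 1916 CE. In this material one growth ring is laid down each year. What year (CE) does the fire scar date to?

1464 CE

452 growth rings formed after the fire scar.
The growth ring at the bark edge is 1916 CE, so the fire scar dates to 1916 − 452 = 1464 CE.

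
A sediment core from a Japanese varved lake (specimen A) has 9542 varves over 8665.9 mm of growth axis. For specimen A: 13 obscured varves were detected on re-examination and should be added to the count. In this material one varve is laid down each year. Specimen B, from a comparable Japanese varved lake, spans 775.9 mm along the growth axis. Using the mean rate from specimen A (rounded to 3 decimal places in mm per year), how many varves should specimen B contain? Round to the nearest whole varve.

855 varves

Specimen A: after corrections the count is 9542 + 13 = 9555 varves.
A: Extension rate ≈ 8665.9 / 9555 = 0.907 mm per year.
Specimen B: 775.9 mm / 0.907 mm per year = 855.46 years ≈ 855 varves.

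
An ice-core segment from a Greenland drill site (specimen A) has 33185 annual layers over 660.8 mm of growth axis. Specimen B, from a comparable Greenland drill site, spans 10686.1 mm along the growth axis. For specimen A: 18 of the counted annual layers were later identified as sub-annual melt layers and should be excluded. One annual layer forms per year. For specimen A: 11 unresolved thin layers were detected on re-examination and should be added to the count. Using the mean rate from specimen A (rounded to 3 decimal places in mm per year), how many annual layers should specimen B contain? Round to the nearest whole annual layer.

Specimen A: after corrections the count is 33185 − 18 + 11 = 33178 annual layers.
A: 660.8 mm over 33178 years gives 660.8 / 33178 ≈ 0.020 mm/year.
Specimen B: 10686.1 mm / 0.020 mm per year = 534305.00 years ≈ 534305 annual layers.

534305 annual layers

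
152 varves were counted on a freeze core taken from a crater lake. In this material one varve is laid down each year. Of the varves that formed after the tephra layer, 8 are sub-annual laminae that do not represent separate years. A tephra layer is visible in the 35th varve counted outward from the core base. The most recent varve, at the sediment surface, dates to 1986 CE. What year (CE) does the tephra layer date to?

152 − 35 = 117 varves lie beyond the tephra layer toward the sediment surface.
117 − 8 false = 109 true varves after the tephra layer.
Counting back 109 years from 1986 CE places the tephra layer in 1986 − 109 = 1877 CE.

1877 CE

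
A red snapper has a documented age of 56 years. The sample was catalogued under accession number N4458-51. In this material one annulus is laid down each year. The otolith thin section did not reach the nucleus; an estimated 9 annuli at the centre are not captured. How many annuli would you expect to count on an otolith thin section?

At one annulus per year, 56 years correspond to 56 annuli.
Less the 9 uncaptured annuli: 56 − 9 = 47.

47 annuli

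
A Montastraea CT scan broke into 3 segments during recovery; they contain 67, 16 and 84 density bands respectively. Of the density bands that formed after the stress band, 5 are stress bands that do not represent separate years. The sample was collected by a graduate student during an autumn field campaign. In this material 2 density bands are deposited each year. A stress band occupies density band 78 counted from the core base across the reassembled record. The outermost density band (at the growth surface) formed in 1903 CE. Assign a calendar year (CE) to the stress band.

1861 CE

Total density bands = 67 + 16 + 84 = 167.
Between density band 78 and the growth surface there are 167 − 78 = 89 density bands.
Removing the 5 false density bands leaves 89 − 5 = 84 true density bands beyond the stress band.
84 density bands at 2 per year is 84 / 2 = 42 years.
The density band at the growth surface is 1903 CE, so the stress band dates to 1903 − 42 = 1861 CE.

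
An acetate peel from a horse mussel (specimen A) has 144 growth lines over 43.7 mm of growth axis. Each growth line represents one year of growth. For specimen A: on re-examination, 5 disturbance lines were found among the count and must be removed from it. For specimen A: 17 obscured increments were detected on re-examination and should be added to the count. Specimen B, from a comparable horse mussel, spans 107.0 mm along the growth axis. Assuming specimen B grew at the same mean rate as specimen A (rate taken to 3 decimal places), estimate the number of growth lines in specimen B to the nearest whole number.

382 growth lines

Specimen A: true growth line count = 144 − 5 + 17 = 156.
A: Extension rate ≈ 43.7 / 156 = 0.280 mm/year.
For B, 107.0 / 0.280 = 382.14 years ≈ 382 growth lines.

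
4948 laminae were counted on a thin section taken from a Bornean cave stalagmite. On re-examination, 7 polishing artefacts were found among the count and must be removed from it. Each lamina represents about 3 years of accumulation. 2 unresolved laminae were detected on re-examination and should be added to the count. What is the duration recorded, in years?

14829 years

True lamina count = 4948 − 7 + 2 = 4943.
Multiplying by 3 years per lamina: 4943 × 3 = 14829 years.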